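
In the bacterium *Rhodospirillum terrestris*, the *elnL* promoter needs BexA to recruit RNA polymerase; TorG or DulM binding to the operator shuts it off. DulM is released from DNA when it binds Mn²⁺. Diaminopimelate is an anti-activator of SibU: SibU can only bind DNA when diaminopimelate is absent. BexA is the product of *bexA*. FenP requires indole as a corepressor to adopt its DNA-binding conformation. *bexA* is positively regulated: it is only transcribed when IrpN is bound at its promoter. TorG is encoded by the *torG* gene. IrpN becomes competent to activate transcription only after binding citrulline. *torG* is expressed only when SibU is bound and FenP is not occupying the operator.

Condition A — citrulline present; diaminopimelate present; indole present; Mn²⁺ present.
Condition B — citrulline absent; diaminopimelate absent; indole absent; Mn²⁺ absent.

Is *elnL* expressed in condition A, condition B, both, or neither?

A only

Condition A:
Citrulline is present, so IrpN is active.
No repressor is bound and IrpN is active, so *bexA* is transcribed.
So BexA is produced and active.
Diaminopimelate is present, so SibU is inactive.
Indole is present, so FenP is active.
With repressor FenP bound, *torG* is not transcribed.
So TorG is not produced.
Mn²⁺ is present, so DulM is inactive.
No repressor is bound and BexA is active, so *elnL* is transcribed.
→ *elnL* is ON in A.
Condition B:
Citrulline is absent, so IrpN is inactive.
Required activator IrpN is absent, so *bexA* is not transcribed.
So BexA is not produced.
Diaminopimelate is absent, so SibU is active.
Indole is absent, so FenP is inactive.
No repressor is bound and SibU is active, so *torG* is transcribed.
So TorG is produced and active.
Mn²⁺ is absent, so DulM is active.
With repressor TorG bound, *elnL* is not transcribed.
→ *elnL* is OFF in B.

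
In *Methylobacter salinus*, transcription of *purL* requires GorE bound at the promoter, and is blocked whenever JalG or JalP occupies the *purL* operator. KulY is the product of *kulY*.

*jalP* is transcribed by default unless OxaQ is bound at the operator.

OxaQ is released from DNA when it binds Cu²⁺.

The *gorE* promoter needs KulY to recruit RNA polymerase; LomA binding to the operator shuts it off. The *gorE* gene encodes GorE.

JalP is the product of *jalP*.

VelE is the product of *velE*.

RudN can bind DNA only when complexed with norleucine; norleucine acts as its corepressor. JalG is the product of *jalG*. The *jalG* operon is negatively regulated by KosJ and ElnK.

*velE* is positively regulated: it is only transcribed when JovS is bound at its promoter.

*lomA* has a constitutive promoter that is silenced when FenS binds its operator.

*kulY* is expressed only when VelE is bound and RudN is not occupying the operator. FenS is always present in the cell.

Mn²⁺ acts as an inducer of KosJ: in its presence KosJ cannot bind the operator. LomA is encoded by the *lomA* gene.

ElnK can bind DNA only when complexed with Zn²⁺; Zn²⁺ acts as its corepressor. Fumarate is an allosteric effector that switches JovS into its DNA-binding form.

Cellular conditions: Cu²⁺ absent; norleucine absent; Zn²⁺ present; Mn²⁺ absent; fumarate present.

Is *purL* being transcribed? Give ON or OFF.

ON

Mn²⁺ is absent, so KosJ is active.
Zn²⁺ is present, so ElnK is active.
With repressor KosJ bound, *jalG* is not transcribed.
So JalG is not produced.
FenS is produced constitutively and is active.
With repressor FenS bound, *lomA* is not transcribed.
So LomA is not produced.
Norleucine is absent, so RudN is inactive.
Fumarate is present, so JovS is active.
No repressor is bound and JovS is active, so *velE* is transcribed.
So VelE is produced and active.
No repressor is bound and VelE is active, so *kulY* is transcribed.
So KulY is produced and active.
No repressor is bound and KulY is active, so *gorE* is transcribed.
So GorE is produced and active.
Cu²⁺ is absent, so OxaQ is active.
With repressor OxaQ bound, *jalP* is not transcribed.
So JalP is not produced.
No repressor is bound and GorE is active, so *purL* is transcribed.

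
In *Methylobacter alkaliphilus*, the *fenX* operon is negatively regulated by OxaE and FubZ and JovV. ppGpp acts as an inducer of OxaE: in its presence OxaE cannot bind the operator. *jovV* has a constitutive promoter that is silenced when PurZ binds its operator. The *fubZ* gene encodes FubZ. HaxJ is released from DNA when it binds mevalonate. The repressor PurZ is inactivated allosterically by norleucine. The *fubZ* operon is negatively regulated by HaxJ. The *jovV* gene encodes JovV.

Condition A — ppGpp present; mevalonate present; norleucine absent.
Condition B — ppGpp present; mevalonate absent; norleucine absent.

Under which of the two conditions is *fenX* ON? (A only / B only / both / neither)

B only

Condition A:
ppGpp is present, so OxaE is inactive.
Mevalonate is present, so HaxJ is inactive.
With no repressor bound, *fubZ* is transcribed.
So FubZ is produced and active.
Norleucine is absent, so PurZ is active.
With repressor PurZ bound, *jovV* is not transcribed.
So JovV is not produced.
With repressor FubZ bound, *fenX* is not transcribed.
→ *fenX* is OFF in A.
Condition B:
ppGpp is present, so OxaE is inactive.
Mevalonate is absent, so HaxJ is active.
With repressor HaxJ bound, *fubZ* is not transcribed.
So FubZ is not produced.
Norleucine is absent, so PurZ is active.
With repressor PurZ bound, *jovV* is not transcribed.
So JovV is not produced.
With no repressor bound, *fenX* is transcribed.
→ *fenX* is ON in B.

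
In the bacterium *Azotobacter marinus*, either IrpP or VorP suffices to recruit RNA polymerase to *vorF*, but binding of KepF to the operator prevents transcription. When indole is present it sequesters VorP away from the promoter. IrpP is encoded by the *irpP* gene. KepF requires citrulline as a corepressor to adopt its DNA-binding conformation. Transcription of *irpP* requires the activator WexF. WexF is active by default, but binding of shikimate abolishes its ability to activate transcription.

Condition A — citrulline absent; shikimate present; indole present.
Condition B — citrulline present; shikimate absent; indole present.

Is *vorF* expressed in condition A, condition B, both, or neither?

neither

Condition A:
Citrulline is absent, so KepF is inactive.
Shikimate is present, so WexF is inactive.
Required activator WexF is absent, so *irpP* is not transcribed.
So IrpP is not produced.
Indole is present, so VorP is inactive.
No activator is available at the *vorF* promoter, so *vorF* is not transcribed.
→ *vorF* is OFF in A.
Condition B:
Citrulline is present, so KepF is active.
Shikimate is absent, so WexF is active.
No repressor is bound and WexF is active, so *irpP* is transcribed.
So IrpP is produced and active.
Indole is present, so VorP is inactive.
With repressor KepF bound, *vorF* is not transcribed.
→ *vorF* is OFF in B.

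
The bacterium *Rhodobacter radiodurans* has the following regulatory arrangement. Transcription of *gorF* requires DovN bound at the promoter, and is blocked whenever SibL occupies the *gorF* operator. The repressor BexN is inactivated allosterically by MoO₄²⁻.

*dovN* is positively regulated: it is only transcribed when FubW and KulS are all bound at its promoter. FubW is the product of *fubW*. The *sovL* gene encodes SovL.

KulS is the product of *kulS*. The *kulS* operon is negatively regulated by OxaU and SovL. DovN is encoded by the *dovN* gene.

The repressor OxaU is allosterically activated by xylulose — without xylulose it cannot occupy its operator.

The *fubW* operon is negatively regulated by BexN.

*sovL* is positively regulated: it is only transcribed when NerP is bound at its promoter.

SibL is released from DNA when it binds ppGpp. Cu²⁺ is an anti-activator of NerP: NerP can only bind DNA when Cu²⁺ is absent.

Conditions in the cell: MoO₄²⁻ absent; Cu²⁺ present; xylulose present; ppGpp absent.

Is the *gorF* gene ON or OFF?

OFF

MoO₄²⁻ is absent, so BexN is active.
With repressor BexN bound, *fubW* is not transcribed.
So FubW is not produced.
Xylulose is present, so OxaU is active.
Cu²⁺ is present, so NerP is inactive.
Required activator NerP is absent, so *sovL* is not transcribed.
So SovL is not produced.
With repressor OxaU bound, *kulS* is not transcribed.
So KulS is not produced.
Required activator FubW is absent, so *dovN* is not transcribed.
So DovN is not produced.
ppGpp is absent, so SibL is active.
With repressor SibL bound, *gorF* is not transcribed.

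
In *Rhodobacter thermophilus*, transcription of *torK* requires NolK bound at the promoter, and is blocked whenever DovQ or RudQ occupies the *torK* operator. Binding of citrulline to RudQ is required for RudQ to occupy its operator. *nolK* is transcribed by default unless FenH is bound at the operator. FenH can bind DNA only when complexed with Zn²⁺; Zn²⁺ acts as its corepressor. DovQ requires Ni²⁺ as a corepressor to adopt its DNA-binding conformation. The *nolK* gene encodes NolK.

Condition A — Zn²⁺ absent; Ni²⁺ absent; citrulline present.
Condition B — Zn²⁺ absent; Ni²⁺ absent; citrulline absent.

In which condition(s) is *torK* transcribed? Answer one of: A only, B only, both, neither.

Condition A:
Zn²⁺ is absent, so FenH is inactive.
With no repressor bound, *nolK* is transcribed.
So NolK is produced and active.
Ni²⁺ is absent, so DovQ is inactive.
Citrulline is present, so RudQ is active.
With repressor RudQ bound, *torK* is not transcribed.
→ *torK* is OFF in A.
Condition B:
Zn²⁺ is absent, so FenH is inactive.
With no repressor bound, *nolK* is transcribed.
So NolK is produced and active.
Ni²⁺ is absent, so DovQ is inactive.
Citrulline is absent, so RudQ is inactive.
No repressor is bound and NolK is active, so *torK* is transcribed.
→ *torK* is ON in B.

B only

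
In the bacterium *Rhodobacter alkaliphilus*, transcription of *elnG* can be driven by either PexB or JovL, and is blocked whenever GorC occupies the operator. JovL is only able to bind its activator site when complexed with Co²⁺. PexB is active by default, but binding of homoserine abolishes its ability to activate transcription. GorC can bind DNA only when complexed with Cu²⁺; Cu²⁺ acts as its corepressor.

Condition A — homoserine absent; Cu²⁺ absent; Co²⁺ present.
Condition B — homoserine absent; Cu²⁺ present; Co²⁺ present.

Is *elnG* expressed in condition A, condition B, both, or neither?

Condition A:
Homoserine is absent, so PexB is active.
Cu²⁺ is absent, so GorC is inactive.
Co²⁺ is present, so JovL is active.
Activator PexB is present, so *elnG* is transcribed.
→ *elnG* is ON in A.
Condition B:
Homoserine is absent, so PexB is active.
Cu²⁺ is present, so GorC is active.
Co²⁺ is present, so JovL is active.
With repressor GorC bound, *elnG* is not transcribed.
→ *elnG* is OFF in B.

A only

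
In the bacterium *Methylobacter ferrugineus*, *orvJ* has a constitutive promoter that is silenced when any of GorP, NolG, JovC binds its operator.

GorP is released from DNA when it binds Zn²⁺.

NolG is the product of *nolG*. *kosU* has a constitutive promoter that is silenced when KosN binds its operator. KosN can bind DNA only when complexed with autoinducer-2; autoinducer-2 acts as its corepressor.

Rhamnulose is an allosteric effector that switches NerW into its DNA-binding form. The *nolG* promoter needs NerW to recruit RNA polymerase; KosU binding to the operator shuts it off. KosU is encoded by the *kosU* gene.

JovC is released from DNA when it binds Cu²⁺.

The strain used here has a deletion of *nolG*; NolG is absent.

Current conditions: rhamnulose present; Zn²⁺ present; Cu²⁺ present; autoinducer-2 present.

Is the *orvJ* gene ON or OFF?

ON

Zn²⁺ is present, so GorP is inactive.
NolG is non-functional in this strain, so it has no effect.
Cu²⁺ is present, so JovC is inactive.
With no repressor bound, *orvJ* is transcribed.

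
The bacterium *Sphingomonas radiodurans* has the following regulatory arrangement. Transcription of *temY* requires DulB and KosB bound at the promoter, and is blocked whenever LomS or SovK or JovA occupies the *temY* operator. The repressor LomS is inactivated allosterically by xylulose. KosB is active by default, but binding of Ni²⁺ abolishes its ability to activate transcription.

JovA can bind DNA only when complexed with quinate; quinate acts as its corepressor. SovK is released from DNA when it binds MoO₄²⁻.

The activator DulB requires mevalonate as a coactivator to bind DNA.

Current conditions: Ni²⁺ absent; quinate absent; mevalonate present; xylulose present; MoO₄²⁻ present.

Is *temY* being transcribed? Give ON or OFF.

ON

Mevalonate is present, so DulB is active.
Xylulose is present, so LomS is inactive.
MoO₄²⁻ is present, so SovK is inactive.
Quinate is absent, so JovA is inactive.
Ni²⁺ is absent, so KosB is active.
No repressor is bound and DulB and KosB are active, so *temY* is transcribed.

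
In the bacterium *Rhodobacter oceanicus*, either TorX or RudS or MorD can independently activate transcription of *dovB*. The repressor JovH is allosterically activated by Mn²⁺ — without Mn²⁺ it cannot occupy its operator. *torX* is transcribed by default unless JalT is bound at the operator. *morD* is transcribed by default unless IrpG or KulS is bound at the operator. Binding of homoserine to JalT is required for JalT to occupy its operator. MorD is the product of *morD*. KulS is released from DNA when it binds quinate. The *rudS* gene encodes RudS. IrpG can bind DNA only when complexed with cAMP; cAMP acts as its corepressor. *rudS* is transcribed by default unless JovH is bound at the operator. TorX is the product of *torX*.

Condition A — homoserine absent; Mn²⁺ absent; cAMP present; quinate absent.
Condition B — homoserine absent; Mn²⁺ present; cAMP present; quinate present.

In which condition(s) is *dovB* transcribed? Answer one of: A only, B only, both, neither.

Condition A:
Homoserine is absent, so JalT is inactive.
With no repressor bound, *torX* is transcribed.
So TorX is produced and active.
Mn²⁺ is absent, so JovH is inactive.
With no repressor bound, *rudS* is transcribed.
So RudS is produced and active.
cAMP is present, so IrpG is active.
Quinate is absent, so KulS is active.
With repressor IrpG bound, *morD* is not transcribed.
So MorD is not produced.
Activator TorX is present, so *dovB* is transcribed.
→ *dovB* is ON in A.
Condition B:
Homoserine is absent, so JalT is inactive.
With no repressor bound, *torX* is transcribed.
So TorX is produced and active.
Mn²⁺ is present, so JovH is active.
With repressor JovH bound, *rudS* is not transcribed.
So RudS is not produced.
cAMP is present, so IrpG is active.
Quinate is present, so KulS is inactive.
With repressor IrpG bound, *morD* is not transcribed.
So MorD is not produced.
Activator TorX is present, so *dovB* is transcribed.
→ *dovB* is ON in B.

both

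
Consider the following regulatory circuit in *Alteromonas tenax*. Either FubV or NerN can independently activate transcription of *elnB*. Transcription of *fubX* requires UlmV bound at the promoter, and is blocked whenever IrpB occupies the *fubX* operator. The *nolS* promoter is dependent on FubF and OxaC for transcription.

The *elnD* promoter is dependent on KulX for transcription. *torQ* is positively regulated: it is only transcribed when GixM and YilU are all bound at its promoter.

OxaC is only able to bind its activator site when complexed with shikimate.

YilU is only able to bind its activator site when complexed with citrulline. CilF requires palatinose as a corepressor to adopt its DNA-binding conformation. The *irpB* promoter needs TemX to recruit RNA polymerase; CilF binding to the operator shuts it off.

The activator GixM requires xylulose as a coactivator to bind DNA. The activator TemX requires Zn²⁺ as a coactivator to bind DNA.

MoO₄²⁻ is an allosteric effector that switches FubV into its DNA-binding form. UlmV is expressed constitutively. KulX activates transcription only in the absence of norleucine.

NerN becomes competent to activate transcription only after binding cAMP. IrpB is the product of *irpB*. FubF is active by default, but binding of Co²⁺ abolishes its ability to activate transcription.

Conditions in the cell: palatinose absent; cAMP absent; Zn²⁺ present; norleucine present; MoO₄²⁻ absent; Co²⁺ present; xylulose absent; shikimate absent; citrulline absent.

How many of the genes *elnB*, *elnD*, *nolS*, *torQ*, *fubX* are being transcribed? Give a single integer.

0

MoO₄²⁻ is absent, so FubV is inactive.
cAMP is absent, so NerN is inactive.
No activator is available at the *elnB* promoter, so *elnB* is not transcribed.
→ *elnB* is OFF.
Norleucine is present, so KulX is inactive.
Required activator KulX is absent, so *elnD* is not transcribed.
→ *elnD* is OFF.
Co²⁺ is present, so FubF is inactive.
Shikimate is absent, so OxaC is inactive.
Required activator FubF is absent, so *nolS* is not transcribed.
→ *nolS* is OFF.
Xylulose is absent, so GixM is inactive.
Citrulline is absent, so YilU is inactive.
Required activator GixM is absent, so *torQ* is not transcribed.
→ *torQ* is OFF.
Palatinose is absent, so CilF is inactive.
Zn²⁺ is present, so TemX is active.
No repressor is bound and TemX is active, so *irpB* is transcribed.
So IrpB is produced and active.
UlmV is produced constitutively and is active.
With repressor IrpB bound, *fubX* is not transcribed.
→ *fubX* is OFF.
0 of the 5 genes are transcribed.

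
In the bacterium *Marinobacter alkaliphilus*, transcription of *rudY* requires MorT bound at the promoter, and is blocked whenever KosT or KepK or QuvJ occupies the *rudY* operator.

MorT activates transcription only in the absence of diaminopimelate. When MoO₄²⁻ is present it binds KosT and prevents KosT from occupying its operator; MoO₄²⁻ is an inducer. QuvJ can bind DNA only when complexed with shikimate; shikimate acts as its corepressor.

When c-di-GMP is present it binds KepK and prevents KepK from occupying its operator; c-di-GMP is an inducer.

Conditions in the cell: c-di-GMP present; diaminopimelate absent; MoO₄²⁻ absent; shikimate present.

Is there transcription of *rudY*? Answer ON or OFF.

MoO₄²⁻ is absent, so KosT is active.
c-di-GMP is present, so KepK is inactive.
Diaminopimelate is absent, so MorT is active.
Shikimate is present, so QuvJ is active.
With repressor KosT bound, *rudY* is not transcribed.

OFF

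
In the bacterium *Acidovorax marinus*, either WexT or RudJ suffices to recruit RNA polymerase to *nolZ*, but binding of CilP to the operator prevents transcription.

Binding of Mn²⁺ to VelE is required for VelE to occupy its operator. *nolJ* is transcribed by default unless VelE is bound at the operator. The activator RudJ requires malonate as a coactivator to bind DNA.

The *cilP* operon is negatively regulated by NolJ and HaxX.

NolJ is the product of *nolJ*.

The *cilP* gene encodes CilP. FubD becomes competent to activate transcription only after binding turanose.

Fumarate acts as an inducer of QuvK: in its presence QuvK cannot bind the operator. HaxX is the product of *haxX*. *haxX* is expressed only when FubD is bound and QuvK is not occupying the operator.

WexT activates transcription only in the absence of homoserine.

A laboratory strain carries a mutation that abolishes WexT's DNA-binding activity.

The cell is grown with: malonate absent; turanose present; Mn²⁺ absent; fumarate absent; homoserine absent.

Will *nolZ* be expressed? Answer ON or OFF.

WexT is non-functional in this strain, so it has no effect.
Malonate is absent, so RudJ is inactive.
Mn²⁺ is absent, so VelE is inactive.
With no repressor bound, *nolJ* is transcribed.
So NolJ is produced and active.
Turanose is present, so FubD is active.
Fumarate is absent, so QuvK is active.
With repressor QuvK bound, *haxX* is not transcribed.
So HaxX is not produced.
With repressor NolJ bound, *cilP* is not transcribed.
So CilP is not produced.
No activator is available at the *nolZ* promoter, so *nolZ* is not transcribed.

OFF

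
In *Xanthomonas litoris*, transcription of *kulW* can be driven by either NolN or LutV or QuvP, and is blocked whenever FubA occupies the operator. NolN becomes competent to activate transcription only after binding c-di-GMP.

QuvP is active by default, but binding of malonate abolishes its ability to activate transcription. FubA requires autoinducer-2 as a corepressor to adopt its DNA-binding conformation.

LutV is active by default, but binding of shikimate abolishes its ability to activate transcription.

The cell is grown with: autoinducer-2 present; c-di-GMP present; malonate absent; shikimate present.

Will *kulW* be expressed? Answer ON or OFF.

c-di-GMP is present, so NolN is active.
Shikimate is present, so LutV is inactive.
Autoinducer-2 is present, so FubA is active.
Malonate is absent, so QuvP is active.
With repressor FubA bound, *kulW* is not transcribed.

OFF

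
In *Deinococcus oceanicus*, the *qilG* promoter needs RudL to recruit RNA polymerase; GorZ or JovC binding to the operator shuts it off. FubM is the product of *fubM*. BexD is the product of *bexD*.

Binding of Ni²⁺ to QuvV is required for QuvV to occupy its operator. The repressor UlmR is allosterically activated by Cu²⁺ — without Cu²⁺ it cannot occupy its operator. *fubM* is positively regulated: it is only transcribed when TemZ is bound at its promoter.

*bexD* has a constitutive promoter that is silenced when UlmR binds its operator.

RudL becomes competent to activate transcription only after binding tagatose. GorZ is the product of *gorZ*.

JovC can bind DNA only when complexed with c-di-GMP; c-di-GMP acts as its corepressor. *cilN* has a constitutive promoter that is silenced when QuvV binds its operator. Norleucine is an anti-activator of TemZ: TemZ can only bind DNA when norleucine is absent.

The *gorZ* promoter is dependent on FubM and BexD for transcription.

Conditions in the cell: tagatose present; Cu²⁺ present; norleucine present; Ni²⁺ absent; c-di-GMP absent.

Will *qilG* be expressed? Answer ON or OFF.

ON

Norleucine is present, so TemZ is inactive.
Required activator TemZ is absent, so *fubM* is not transcribed.
So FubM is not produced.
Cu²⁺ is present, so UlmR is active.
With repressor UlmR bound, *bexD* is not transcribed.
So BexD is not produced.
Required activator FubM is absent, so *gorZ* is not transcribed.
So GorZ is not produced.
c-di-GMP is absent, so JovC is inactive.
Tagatose is present, so RudL is active.
No repressor is bound and RudL is active, so *qilG* is transcribed.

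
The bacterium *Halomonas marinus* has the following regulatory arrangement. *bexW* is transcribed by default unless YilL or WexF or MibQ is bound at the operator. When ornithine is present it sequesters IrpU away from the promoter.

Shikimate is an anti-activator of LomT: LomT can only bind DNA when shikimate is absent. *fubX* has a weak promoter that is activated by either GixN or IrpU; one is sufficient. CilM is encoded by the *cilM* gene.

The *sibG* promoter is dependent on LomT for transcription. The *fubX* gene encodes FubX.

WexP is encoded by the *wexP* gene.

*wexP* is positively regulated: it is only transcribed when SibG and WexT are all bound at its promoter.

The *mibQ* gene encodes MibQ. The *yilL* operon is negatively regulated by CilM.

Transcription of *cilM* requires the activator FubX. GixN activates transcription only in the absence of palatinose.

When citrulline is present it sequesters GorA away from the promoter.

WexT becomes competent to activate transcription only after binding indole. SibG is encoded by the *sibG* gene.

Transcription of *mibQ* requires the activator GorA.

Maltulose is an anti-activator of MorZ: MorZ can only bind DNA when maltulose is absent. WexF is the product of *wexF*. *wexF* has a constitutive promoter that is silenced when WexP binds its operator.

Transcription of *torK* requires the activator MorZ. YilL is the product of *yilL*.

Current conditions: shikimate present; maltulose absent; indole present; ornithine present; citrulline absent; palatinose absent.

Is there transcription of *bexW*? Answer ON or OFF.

OFF

Palatinose is absent, so GixN is active.
Ornithine is present, so IrpU is inactive.
Activator GixN is present, so *fubX* is transcribed.
So FubX is produced and active.
No repressor is bound and FubX is active, so *cilM* is transcribed.
So CilM is produced and active.
With repressor CilM bound, *yilL* is not transcribed.
So YilL is not produced.
Shikimate is present, so LomT is inactive.
Required activator LomT is absent, so *sibG* is not transcribed.
So SibG is not produced.
Indole is present, so WexT is active.
Required activator SibG is absent, so *wexP* is not transcribed.
So WexP is not produced.
With no repressor bound, *wexF* is transcribed.
So WexF is produced and active.
Citrulline is absent, so GorA is active.
No repressor is bound and GorA is active, so *mibQ* is transcribed.
So MibQ is produced and active.
With repressor WexF bound, *bexW* is not transcribed.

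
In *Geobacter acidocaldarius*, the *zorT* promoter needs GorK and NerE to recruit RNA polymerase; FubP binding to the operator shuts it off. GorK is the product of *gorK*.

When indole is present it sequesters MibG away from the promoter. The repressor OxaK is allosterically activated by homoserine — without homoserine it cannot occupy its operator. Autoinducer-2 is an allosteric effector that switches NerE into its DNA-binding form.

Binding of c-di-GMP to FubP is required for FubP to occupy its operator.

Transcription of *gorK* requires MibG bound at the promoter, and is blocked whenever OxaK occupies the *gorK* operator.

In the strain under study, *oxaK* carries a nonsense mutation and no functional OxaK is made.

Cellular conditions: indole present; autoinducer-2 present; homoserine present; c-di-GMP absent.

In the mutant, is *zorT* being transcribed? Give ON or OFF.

OxaK is non-functional in this strain, so it has no effect.
Indole is present, so MibG is inactive.
Required activator MibG is absent, so *gorK* is not transcribed.
So GorK is not produced.
Autoinducer-2 is present, so NerE is active.
c-di-GMP is absent, so FubP is inactive.
Required activator GorK is absent, so *zorT* is not transcribed.

OFF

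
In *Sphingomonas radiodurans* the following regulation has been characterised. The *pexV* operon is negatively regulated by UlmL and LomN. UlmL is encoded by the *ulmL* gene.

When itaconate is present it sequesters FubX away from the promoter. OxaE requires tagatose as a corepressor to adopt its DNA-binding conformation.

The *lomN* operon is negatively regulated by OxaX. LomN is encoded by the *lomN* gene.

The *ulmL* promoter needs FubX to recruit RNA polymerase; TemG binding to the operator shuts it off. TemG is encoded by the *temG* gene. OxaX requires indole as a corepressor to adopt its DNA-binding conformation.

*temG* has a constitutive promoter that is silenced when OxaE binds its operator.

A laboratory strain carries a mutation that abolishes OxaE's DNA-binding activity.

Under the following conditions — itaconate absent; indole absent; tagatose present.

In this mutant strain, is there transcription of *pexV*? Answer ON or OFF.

OFF

Itaconate is absent, so FubX is active.
OxaE is non-functional in this strain, so it has no effect.
With no repressor bound, *temG* is transcribed.
So TemG is produced and active.
With repressor TemG bound, *ulmL* is not transcribed.
So UlmL is not produced.
Indole is absent, so OxaX is inactive.
With no repressor bound, *lomN* is transcribed.
So LomN is produced and active.
With repressor LomN bound, *pexV* is not transcribed.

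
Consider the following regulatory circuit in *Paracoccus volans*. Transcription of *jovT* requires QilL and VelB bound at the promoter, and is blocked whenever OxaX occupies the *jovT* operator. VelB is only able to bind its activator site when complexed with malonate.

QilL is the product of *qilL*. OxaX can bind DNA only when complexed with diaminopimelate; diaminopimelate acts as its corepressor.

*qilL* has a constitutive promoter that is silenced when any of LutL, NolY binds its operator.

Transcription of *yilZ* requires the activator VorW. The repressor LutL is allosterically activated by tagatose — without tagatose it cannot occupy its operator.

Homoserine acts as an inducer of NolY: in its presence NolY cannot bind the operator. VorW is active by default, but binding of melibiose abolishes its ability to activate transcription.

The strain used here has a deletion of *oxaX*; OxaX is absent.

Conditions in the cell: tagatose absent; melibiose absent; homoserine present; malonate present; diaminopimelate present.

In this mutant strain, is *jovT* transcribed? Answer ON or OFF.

ON

OxaX is non-functional in this strain, so it has no effect.
Tagatose is absent, so LutL is inactive.
Homoserine is present, so NolY is inactive.
With no repressor bound, *qilL* is transcribed.
So QilL is produced and active.
Malonate is present, so VelB is active.
No repressor is bound and QilL and VelB are active, so *jovT* is transcribed.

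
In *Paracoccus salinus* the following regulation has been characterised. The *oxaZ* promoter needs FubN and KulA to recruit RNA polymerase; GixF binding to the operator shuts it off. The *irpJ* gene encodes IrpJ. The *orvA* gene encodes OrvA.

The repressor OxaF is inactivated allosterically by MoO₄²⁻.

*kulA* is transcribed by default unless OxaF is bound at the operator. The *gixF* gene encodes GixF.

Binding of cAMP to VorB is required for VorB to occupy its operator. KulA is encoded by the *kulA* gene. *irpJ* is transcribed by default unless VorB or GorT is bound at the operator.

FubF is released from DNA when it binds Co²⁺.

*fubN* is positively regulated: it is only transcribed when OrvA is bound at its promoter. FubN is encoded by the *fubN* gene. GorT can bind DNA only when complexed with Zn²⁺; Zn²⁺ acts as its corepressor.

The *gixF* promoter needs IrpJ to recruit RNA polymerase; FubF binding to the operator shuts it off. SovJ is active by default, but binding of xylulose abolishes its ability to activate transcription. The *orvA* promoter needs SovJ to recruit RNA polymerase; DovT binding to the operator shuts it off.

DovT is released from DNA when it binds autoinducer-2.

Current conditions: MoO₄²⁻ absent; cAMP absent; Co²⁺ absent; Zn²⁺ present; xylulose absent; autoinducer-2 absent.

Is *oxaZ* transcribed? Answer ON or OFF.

OFF

Autoinducer-2 is absent, so DovT is active.
Xylulose is absent, so SovJ is active.
With repressor DovT bound, *orvA* is not transcribed.
So OrvA is not produced.
Required activator OrvA is absent, so *fubN* is not transcribed.
So FubN is not produced.
cAMP is absent, so VorB is inactive.
Zn²⁺ is present, so GorT is active.
With repressor GorT bound, *irpJ* is not transcribed.
So IrpJ is not produced.
Co²⁺ is absent, so FubF is active.
With repressor FubF bound, *gixF* is not transcribed.
So GixF is not produced.
MoO₄²⁻ is absent, so OxaF is active.
With repressor OxaF bound, *kulA* is not transcribed.
So KulA is not produced.
Required activator FubN is absent, so *oxaZ* is not transcribed.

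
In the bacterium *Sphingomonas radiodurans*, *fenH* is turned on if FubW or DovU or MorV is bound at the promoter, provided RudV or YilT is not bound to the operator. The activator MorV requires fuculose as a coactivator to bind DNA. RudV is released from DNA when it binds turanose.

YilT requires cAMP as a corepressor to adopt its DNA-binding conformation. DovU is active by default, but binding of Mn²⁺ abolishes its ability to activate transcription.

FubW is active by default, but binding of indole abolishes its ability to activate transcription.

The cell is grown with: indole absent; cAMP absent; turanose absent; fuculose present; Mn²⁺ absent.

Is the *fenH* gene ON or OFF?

OFF

Turanose is absent, so RudV is active.
Indole is absent, so FubW is active.
cAMP is absent, so YilT is inactive.
Mn²⁺ is absent, so DovU is active.
Fuculose is present, so MorV is active.
With repressor RudV bound, *fenH* is not transcribed.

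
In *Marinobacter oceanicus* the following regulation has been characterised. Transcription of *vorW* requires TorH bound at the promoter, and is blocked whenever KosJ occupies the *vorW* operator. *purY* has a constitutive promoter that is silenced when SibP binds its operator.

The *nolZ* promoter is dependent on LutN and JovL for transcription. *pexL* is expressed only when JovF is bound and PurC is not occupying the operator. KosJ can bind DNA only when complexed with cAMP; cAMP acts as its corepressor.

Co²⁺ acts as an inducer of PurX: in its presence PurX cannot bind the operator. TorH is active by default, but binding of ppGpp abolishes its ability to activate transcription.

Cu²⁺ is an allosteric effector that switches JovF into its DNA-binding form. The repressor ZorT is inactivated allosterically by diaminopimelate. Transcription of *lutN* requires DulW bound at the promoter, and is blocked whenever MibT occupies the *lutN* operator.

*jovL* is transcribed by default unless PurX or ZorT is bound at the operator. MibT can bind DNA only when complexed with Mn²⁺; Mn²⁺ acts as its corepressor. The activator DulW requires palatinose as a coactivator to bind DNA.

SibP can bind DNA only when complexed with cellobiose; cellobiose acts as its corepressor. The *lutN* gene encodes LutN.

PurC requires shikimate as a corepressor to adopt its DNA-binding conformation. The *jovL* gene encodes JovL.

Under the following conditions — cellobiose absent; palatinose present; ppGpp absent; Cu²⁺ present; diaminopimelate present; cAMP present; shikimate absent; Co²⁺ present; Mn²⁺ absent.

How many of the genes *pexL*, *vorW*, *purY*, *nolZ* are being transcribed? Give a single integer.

3

Cu²⁺ is present, so JovF is active.
Shikimate is absent, so PurC is inactive.
No repressor is bound and JovF is active, so *pexL* is transcribed.
→ *pexL* is ON.
ppGpp is absent, so TorH is active.
cAMP is present, so KosJ is active.
With repressor KosJ bound, *vorW* is not transcribed.
→ *vorW* is OFF.
Cellobiose is absent, so SibP is inactive.
With no repressor bound, *purY* is transcribed.
→ *purY* is ON.
Palatinose is present, so DulW is active.
Mn²⁺ is absent, so MibT is inactive.
No repressor is bound and DulW is active, so *lutN* is transcribed.
So LutN is produced and active.
Co²⁺ is present, so PurX is inactive.
Diaminopimelate is present, so ZorT is inactive.
With no repressor bound, *jovL* is transcribed.
So JovL is produced and active.
No repressor is bound and LutN and JovL are active, so *nolZ* is transcribed.
→ *nolZ* is ON.
3 of the 4 genes are transcribed.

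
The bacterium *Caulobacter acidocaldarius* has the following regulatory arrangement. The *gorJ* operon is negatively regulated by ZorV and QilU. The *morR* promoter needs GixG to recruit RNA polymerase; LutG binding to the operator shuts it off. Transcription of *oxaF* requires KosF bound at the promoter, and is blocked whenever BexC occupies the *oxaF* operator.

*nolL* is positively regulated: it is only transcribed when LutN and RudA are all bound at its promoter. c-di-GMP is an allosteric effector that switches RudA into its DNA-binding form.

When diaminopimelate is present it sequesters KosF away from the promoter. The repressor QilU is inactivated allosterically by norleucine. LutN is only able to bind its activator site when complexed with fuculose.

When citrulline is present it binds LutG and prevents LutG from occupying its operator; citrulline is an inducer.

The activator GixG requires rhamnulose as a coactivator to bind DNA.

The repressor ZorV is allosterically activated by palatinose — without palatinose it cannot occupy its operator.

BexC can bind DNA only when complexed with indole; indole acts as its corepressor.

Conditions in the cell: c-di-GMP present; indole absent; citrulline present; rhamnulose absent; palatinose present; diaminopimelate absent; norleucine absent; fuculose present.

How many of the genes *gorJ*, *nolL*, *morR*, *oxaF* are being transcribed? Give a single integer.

Palatinose is present, so ZorV is active.
Norleucine is absent, so QilU is active.
With repressor ZorV bound, *gorJ* is not transcribed.
→ *gorJ* is OFF.
Fuculose is present, so LutN is active.
c-di-GMP is present, so RudA is active.
No repressor is bound and LutN and RudA are active, so *nolL* is transcribed.
→ *nolL* is ON.
Rhamnulose is absent, so GixG is inactive.
Citrulline is present, so LutG is inactive.
Required activator GixG is absent, so *morR* is not transcribed.
→ *morR* is OFF.
Indole is absent, so BexC is inactive.
Diaminopimelate is absent, so KosF is active.
No repressor is bound and KosF is active, so *oxaF* is transcribed.
→ *oxaF* is ON.
2 of the 4 genes are transcribed.

2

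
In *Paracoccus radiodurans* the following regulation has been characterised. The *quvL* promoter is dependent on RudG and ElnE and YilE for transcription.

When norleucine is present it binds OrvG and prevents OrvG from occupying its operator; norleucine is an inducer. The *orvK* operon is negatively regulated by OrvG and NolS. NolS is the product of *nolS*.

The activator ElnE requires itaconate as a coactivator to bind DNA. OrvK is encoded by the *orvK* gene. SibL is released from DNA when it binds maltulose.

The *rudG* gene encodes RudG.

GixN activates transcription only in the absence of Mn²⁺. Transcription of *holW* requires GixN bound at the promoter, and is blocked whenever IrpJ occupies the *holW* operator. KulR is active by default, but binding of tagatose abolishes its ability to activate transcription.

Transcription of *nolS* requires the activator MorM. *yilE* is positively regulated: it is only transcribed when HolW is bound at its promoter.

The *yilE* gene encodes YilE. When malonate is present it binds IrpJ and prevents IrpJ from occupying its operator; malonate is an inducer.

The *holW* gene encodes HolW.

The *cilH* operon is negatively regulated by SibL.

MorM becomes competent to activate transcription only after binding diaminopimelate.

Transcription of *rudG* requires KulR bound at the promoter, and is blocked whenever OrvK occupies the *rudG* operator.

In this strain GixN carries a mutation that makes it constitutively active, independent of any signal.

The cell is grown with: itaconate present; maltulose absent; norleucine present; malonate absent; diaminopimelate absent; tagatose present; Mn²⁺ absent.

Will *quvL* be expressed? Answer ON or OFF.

OFF

Tagatose is present, so KulR is inactive.
Norleucine is present, so OrvG is inactive.
Diaminopimelate is absent, so MorM is inactive.
Required activator MorM is absent, so *nolS* is not transcribed.
So NolS is not produced.
With no repressor bound, *orvK* is transcribed.
So OrvK is produced and active.
With repressor OrvK bound, *rudG* is not transcribed.
So RudG is not produced.
Itaconate is present, so ElnE is active.
Malonate is absent, so IrpJ is active.
GixN is constitutively active in this strain.
With repressor IrpJ bound, *holW* is not transcribed.
So HolW is not produced.
Required activator HolW is absent, so *yilE* is not transcribed.
So YilE is not produced.
Required activator RudG is absent, so *quvL* is not transcribed.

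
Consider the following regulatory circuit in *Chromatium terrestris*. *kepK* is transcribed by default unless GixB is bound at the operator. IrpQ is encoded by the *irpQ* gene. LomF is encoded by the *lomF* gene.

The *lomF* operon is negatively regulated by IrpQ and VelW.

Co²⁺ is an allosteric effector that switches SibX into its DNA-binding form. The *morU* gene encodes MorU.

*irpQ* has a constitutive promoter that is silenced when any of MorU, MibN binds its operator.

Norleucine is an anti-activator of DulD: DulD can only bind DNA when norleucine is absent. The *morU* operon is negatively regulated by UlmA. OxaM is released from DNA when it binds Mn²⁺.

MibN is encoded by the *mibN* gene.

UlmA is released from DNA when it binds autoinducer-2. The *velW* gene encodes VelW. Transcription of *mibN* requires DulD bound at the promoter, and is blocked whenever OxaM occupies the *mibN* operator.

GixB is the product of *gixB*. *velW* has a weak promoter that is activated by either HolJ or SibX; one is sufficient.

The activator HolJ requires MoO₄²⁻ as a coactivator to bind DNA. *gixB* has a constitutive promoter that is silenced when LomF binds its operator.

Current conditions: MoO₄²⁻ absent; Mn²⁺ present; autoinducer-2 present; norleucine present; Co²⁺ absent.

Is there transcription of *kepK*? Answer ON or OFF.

ON

Autoinducer-2 is present, so UlmA is inactive.
With no repressor bound, *morU* is transcribed.
So MorU is produced and active.
Norleucine is present, so DulD is inactive.
Mn²⁺ is present, so OxaM is inactive.
Required activator DulD is absent, so *mibN* is not transcribed.
So MibN is not produced.
With repressor MorU bound, *irpQ* is not transcribed.
So IrpQ is not produced.
MoO₄²⁻ is absent, so HolJ is inactive.
Co²⁺ is absent, so SibX is inactive.
No activator is available at the *velW* promoter, so *velW* is not transcribed.
So VelW is not produced.
With no repressor bound, *lomF* is transcribed.
So LomF is produced and active.
With repressor LomF bound, *gixB* is not transcribed.
So GixB is not produced.
With no repressor bound, *kepK* is transcribed.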